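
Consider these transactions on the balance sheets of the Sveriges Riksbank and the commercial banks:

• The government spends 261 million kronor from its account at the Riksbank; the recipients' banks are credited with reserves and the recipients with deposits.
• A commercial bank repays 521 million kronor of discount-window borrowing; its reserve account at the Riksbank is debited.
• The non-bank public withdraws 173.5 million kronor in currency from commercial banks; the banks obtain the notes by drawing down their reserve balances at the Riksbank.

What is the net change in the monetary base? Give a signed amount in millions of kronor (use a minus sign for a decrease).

Government spending 261 million kronor: a non-base liability converts back to reserves → +261M.
Discount-window repayment 521 million kronor: Riksbank balance sheet contracts → −521M.
Currency withdrawal 173.5 million kronor: just a shift between currency and reserves — both are base money → 0.
Net: 261 − 521 + 0 = -260 million.

-260 million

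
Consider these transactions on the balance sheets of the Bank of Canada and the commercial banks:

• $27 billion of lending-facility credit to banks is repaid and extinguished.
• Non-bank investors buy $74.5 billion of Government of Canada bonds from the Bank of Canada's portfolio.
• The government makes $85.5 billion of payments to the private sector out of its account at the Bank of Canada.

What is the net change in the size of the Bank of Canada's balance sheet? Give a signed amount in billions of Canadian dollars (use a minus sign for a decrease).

-$101.5 billion

Bank of Canada balance sheet:
  Assets:      Securities −$74.5B, Loans to banks −$27B
  Liabilities: Bank reserves −$16B, Government deposits −$85.5B
Change in total Bank of Canada assets = -$101.5 billion.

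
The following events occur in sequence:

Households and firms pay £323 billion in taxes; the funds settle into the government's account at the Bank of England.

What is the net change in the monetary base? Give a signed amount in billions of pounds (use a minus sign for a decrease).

Government account inflow £323 billion: reserves shift to a non-base liability → −£323B.

-£323 billion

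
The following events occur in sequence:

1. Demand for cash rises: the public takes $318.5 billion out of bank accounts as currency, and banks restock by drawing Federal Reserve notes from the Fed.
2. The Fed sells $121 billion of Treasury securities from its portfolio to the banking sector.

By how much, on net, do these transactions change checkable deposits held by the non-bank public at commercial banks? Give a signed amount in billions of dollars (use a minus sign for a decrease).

-$318.5 billion

Currency withdrawal $318.5 billion: non-bank counterparties' bank balances fall → −$318.5B.
OMO sale (to banks) $121 billion: the counterparty is a bank, so public deposits are unchanged → 0.
Net: −318.5 + 0 = -$318.5 billion.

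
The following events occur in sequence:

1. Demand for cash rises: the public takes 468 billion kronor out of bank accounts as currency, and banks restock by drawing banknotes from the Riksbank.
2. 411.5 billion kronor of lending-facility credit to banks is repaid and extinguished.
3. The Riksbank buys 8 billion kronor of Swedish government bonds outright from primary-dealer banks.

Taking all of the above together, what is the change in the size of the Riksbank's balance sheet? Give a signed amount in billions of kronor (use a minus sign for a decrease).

-403.5 billion

Currency withdrawal 468 billion kronor: only the composition of liabilities changes → 0.
Discount-window repayment 411.5 billion kronor: a Riksbank asset is shed → −411.5B.
OMO purchase (from banks) 8 billion kronor: a Riksbank asset is acquired → +8B.
Net: 0 − 411.5 + 8 = -403.5 billion.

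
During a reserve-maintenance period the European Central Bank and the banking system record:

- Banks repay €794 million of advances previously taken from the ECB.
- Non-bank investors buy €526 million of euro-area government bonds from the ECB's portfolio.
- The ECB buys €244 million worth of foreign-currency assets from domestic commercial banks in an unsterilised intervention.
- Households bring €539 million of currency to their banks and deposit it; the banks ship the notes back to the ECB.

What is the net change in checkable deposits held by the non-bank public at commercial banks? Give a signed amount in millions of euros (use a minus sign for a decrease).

+€13 million

Discount-window repayment €794 million: the counterparty is a bank, so public deposits are unchanged → 0.
Asset sale (to non-banks) €526 million: non-bank counterparties' bank balances fall → −€526M.
FX purchase €244 million: the counterparty is a bank, so public deposits are unchanged → 0.
Currency deposit €539 million: non-bank counterparties' bank balances rise → +€539M.
Net: 0 − 526 + 0 + 539 = +€13 million.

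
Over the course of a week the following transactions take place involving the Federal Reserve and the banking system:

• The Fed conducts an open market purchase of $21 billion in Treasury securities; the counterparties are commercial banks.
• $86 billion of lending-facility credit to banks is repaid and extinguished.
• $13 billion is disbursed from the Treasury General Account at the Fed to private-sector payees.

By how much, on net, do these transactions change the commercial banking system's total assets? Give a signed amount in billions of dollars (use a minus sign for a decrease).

-$73 billion

OMO purchase (from banks) $21 billion: just an asset swap on bank balance sheets → 0.
Discount-window repayment $86 billion: bank balance sheets shrink → −$86B.
Government spending $13 billion: bank balance sheets expand → +$13B.
Net: 0 − 86 + 13 = -$73 billion.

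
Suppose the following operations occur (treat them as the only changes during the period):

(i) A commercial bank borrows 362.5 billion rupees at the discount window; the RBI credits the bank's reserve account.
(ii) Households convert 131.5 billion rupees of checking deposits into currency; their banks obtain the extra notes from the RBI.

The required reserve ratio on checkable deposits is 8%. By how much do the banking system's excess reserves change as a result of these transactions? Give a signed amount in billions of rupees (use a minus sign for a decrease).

+241.52 billion

Discount-window loan 362.5 billion rupees: reserves +362.5B, deposits 0.
Currency withdrawal 131.5 billion rupees: reserves −131.5B, deposits −131.5B.
Totals: Δreserves = +231B, Δdeposits = −131.5B.
Δrequired reserves = 8% × −131.5B = −10.52B.
Δexcess reserves = Δreserves − Δrequired = +231B − (−10.52B) = +241.52 billion.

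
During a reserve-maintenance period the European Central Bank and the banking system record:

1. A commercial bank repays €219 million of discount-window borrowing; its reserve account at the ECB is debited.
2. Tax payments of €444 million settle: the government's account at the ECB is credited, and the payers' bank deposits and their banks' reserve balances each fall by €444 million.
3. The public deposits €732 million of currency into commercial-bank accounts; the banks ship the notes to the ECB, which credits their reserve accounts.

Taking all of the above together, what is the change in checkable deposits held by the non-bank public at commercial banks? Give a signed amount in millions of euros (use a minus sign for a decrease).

+€288 million

Discount-window repayment €219 million: the counterparty is a bank, so public deposits are unchanged → 0.
Government account inflow €444 million: non-bank counterparties' bank balances fall → −€444M.
Currency deposit €732 million: non-bank counterparties' bank balances rise → +€732M.
Net: 0 − 444 + 732 = +€288 million.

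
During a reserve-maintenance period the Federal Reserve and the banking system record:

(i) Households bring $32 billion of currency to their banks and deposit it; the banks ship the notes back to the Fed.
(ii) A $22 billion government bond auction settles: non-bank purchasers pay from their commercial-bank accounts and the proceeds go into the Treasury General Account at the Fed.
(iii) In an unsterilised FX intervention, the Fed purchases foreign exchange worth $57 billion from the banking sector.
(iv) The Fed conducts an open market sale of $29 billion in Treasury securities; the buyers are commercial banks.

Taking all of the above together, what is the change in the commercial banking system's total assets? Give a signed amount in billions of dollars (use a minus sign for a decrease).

+$10 billion

Currency deposit $32 billion: bank balance sheets expand → +$32B.
Government account inflow $22 billion: bank balance sheets shrink → −$22B.
FX purchase $57 billion: just an asset swap on bank balance sheets → 0.
OMO sale (to banks) $29 billion: just an asset swap on bank balance sheets → 0.
Net: 32 − 22 + 0 + 0 = +$10 billion.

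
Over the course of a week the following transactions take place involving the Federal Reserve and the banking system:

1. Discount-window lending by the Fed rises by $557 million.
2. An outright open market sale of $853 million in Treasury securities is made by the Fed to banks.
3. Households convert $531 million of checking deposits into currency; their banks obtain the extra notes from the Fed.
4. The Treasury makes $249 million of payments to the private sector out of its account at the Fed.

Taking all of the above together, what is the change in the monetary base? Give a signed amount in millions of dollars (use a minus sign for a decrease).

-$47 million

Fed balance sheet:
  Assets:      Securities −$853M, Loans to banks +$557M
  Liabilities: Bank reserves −$578M, Currency in circulation +$531M, Government deposits −$249M
Commercial banking system:
  Assets:      Reserves at CB −$578M, Securities +$853M
  Liabilities: Checkable deposits −$282M, Borrowings from CB +$557M
Monetary base = currency + reserves: +$531M + (−$578M) = -$47 million.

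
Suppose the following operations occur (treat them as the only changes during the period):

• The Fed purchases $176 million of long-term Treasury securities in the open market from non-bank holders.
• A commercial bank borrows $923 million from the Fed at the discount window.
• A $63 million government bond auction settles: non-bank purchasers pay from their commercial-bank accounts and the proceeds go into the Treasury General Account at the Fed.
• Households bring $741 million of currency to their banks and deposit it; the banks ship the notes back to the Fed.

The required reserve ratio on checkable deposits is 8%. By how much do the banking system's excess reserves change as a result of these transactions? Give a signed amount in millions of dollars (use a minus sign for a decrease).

Asset purchase (from non-banks) $176 million: reserves +$176M, deposits +$176M.
Discount-window loan $923 million: reserves +$923M, deposits 0.
Government account inflow $63 million: reserves −$63M, deposits −$63M.
Currency deposit $741 million: reserves +$741M, deposits +$741M.
Totals: Δreserves = +$1777M, Δdeposits = +$854M.
Δrequired reserves = 8% × +$854M = +$68.32M.
Δexcess reserves = Δreserves − Δrequired = +$1777M − (+$68.32M) = +$1708.68 million.

+$1708.68 million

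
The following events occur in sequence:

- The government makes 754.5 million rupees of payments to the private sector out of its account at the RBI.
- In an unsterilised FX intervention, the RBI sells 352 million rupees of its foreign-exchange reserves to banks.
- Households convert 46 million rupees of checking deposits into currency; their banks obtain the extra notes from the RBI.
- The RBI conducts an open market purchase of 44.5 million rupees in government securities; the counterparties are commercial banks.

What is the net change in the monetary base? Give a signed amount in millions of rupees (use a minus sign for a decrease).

+447 million

Government spending 754.5 million rupees: a non-base liability converts back to reserves → +754.5M.
FX sale 352 million rupees: RBI balance sheet contracts → −352M.
Currency withdrawal 46 million rupees: just a shift between currency and reserves — both are base money → 0.
OMO purchase (from banks) 44.5 million rupees: RBI balance sheet expands → +44.5M.
Net: 754.5 − 352 + 0 + 44.5 = +447 million.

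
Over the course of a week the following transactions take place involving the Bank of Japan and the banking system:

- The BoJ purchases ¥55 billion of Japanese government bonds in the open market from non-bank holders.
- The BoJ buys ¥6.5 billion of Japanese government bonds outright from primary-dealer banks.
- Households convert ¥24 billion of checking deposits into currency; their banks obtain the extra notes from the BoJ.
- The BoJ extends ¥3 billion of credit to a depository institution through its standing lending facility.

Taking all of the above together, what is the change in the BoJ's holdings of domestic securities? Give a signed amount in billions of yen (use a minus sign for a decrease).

Asset purchase (from non-banks) ¥55 billion: securities added to the BoJ's portfolio → +¥55B.
OMO purchase (from banks) ¥6.5 billion: securities added to the BoJ's portfolio → +¥6.5B.
Currency withdrawal ¥24 billion: the BoJ's securities portfolio is untouched → 0.
Discount-window loan ¥3 billion: the BoJ's securities portfolio is untouched → 0.
Net: 55 + 6.5 + 0 + 0 = +¥61.5 billion.

+¥61.5 billion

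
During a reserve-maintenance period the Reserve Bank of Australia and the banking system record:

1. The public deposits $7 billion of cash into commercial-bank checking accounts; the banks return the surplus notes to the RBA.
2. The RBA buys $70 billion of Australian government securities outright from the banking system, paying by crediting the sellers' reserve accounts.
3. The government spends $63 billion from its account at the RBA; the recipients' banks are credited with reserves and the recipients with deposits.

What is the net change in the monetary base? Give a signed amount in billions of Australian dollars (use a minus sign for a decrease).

+$133 billion

Currency deposit $7 billion: just a shift between currency and reserves — both are base money → 0.
OMO purchase (from banks) $70 billion: RBA balance sheet expands → +$70B.
Government spending $63 billion: a non-base liability converts back to reserves → +$63B.
Net: 0 + 70 + 63 = +$133 billion.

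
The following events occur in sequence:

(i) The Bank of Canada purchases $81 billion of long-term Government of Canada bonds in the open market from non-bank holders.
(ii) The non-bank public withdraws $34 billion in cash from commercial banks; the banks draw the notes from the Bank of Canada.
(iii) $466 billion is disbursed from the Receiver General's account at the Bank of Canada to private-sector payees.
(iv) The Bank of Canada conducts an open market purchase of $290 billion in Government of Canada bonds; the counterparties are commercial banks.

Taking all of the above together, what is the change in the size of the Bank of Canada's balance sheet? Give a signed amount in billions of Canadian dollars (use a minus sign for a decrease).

Asset purchase (from non-banks) $81 billion: a Bank of Canada asset is acquired → +$81B.
Currency withdrawal $34 billion: only the composition of liabilities changes → 0.
Government spending $466 billion: only the composition of liabilities changes → 0.
OMO purchase (from banks) $290 billion: a Bank of Canada asset is acquired → +$290B.
Net: 81 + 0 + 0 + 290 = +$371 billion.

+$371 billion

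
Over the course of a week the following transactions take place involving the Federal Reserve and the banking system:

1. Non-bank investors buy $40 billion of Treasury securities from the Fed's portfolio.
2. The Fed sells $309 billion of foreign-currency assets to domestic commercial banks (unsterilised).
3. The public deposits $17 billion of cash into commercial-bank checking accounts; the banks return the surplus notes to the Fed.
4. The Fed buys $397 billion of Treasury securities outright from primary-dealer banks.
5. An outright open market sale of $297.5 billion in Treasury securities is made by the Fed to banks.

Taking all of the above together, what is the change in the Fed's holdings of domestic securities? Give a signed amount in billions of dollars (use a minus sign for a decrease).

Asset sale (to non-banks) $40 billion: securities removed from the Fed's portfolio → −$40B.
FX sale $309 billion: the Fed's securities portfolio is untouched → 0.
Currency deposit $17 billion: the Fed's securities portfolio is untouched → 0.
OMO purchase (from banks) $397 billion: securities added to the Fed's portfolio → +$397B.
OMO sale (to banks) $297.5 billion: securities removed from the Fed's portfolio → −$297.5B.
Net: −40 + 0 + 0 + 397 − 297.5 = +$59.5 billion.

+$59.5 billion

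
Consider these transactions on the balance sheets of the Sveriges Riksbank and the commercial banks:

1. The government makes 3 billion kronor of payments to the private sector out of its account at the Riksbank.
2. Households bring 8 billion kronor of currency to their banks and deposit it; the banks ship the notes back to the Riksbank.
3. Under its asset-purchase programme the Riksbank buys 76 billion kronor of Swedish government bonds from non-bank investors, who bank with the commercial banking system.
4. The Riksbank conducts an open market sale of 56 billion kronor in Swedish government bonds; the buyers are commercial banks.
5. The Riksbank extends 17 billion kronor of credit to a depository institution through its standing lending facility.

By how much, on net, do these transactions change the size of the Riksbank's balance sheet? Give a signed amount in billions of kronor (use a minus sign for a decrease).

Government spending 3 billion kronor: only the composition of liabilities changes → 0.
Currency deposit 8 billion kronor: only the composition of liabilities changes → 0.
Asset purchase (from non-banks) 76 billion kronor: a Riksbank asset is acquired → +76B.
OMO sale (to banks) 56 billion kronor: a Riksbank asset is shed → −56B.
Discount-window loan 17 billion kronor: a Riksbank asset is acquired → +17B.
Net: 0 + 0 + 76 − 56 + 17 = +37 billion.

+37 billion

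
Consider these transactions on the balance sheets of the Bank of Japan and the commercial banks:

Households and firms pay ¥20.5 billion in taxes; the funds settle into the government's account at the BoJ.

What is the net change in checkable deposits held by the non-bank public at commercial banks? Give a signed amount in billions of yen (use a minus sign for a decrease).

Government account inflow ¥20.5 billion: non-bank counterparties' bank balances fall → −¥20.5B.

-¥20.5 billion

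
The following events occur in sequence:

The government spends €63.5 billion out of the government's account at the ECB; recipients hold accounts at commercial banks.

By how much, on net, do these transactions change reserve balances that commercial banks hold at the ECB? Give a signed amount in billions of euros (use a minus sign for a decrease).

+€63.5 billion

ECB balance sheet:
  Assets:      no change
  Liabilities: Bank reserves +€63.5B, Government deposits −€63.5B
So the change in reserve balances that commercial banks hold at the ECB is +€63.5 billion.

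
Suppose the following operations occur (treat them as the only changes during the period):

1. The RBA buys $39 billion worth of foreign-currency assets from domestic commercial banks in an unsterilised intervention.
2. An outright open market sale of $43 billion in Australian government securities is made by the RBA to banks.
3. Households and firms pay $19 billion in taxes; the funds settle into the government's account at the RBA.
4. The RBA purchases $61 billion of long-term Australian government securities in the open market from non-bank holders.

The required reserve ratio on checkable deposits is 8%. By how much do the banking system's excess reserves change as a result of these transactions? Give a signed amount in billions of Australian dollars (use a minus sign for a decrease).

FX purchase $39 billion: reserves +$39B, deposits 0.
OMO sale (to banks) $43 billion: reserves −$43B, deposits 0.
Government account inflow $19 billion: reserves −$19B, deposits −$19B.
Asset purchase (from non-banks) $61 billion: reserves +$61B, deposits +$61B.
Totals: Δreserves = +$38B, Δdeposits = +$42B.
Δrequired reserves = 8% × +$42B = +$3.36B.
Δexcess reserves = Δreserves − Δrequired = +$38B − (+$3.36B) = +$34.64 billion.

+$34.64 billion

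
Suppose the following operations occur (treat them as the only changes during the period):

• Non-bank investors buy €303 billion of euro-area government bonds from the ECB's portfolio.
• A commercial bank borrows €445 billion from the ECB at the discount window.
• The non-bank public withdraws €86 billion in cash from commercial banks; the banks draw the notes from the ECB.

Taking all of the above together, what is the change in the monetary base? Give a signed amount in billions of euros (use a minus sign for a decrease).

Asset sale (to non-banks) €303 billion: ECB balance sheet contracts → −€303B.
Discount-window loan €445 billion: ECB balance sheet expands → +€445B.
Currency withdrawal €86 billion: just a shift between currency and reserves — both are base money → 0.
Net: −303 + 445 + 0 = +€142 billion.

+€142 billion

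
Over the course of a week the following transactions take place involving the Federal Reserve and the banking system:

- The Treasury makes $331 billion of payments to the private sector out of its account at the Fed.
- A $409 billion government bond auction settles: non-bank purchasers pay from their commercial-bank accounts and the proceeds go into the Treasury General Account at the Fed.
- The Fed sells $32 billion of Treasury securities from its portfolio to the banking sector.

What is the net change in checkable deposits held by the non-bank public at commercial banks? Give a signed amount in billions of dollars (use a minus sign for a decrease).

-$78 billion

Fed balance sheet:
  Assets:      Securities −$32B
  Liabilities: Bank reserves −$110B, Government deposits +$78B
Commercial banking system:
  Assets:      Reserves at CB −$110B, Securities +$32B
  Liabilities: Checkable deposits −$78B
So the change in checkable deposits held by the non-bank public at commercial banks is -$78 billion.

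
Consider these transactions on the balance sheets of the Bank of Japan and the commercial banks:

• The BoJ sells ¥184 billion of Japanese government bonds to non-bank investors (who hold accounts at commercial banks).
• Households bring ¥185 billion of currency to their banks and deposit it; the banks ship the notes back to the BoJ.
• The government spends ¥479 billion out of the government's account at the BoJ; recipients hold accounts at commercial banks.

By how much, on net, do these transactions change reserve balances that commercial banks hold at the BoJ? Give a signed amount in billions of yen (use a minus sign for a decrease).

+¥480 billion

BoJ balance sheet:
  Assets:      Securities −¥184B
  Liabilities: Bank reserves +¥480B, Currency in circulation −¥185B, Government deposits −¥479B
So the change in reserve balances that commercial banks hold at the BoJ is +¥480 billion.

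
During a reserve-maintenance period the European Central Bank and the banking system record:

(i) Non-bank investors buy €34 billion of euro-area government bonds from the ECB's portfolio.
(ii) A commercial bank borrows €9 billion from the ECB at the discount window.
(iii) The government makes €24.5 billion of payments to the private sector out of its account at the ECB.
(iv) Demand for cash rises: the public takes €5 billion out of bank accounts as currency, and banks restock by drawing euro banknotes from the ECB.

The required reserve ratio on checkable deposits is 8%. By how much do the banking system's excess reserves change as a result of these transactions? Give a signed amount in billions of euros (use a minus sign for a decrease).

Asset sale (to non-banks) €34 billion: reserves −€34B, deposits −€34B.
Discount-window loan €9 billion: reserves +€9B, deposits 0.
Government spending €24.5 billion: reserves +€24.5B, deposits +€24.5B.
Currency withdrawal €5 billion: reserves −€5B, deposits −€5B.
Totals: Δreserves = −€5.5B, Δdeposits = −€14.5B.
Δrequired reserves = 8% × −€14.5B = −€1.16B.
Δexcess reserves = Δreserves − Δrequired = −€5.5B − (−€1.16B) = -€4.34 billion.

-€4.34 billion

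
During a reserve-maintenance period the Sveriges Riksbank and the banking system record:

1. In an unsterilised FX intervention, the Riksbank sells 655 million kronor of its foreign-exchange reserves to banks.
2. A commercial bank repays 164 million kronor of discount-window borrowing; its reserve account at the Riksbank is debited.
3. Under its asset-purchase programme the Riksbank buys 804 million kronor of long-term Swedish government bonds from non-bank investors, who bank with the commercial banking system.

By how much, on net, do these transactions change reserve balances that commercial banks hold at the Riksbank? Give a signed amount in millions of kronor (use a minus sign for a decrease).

Riksbank balance sheet:
  Assets:      Securities +804M, Loans to banks −164M, Foreign assets −655M
  Liabilities: Bank reserves −15M
So the change in reserve balances that commercial banks hold at the Riksbank is -15 million.

-15 million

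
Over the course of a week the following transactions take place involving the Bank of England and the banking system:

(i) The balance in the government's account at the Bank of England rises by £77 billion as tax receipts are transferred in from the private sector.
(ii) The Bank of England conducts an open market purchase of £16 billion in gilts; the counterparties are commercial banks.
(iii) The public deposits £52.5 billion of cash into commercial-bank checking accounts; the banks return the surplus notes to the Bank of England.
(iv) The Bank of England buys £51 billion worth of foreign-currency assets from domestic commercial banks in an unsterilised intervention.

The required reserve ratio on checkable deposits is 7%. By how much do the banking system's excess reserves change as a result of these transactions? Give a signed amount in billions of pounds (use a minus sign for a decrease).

+£44.215 billion

Government account inflow £77 billion: reserves −£77B, deposits −£77B.
OMO purchase (from banks) £16 billion: reserves +£16B, deposits 0.
Currency deposit £52.5 billion: reserves +£52.5B, deposits +£52.5B.
FX purchase £51 billion: reserves +£51B, deposits 0.
Totals: Δreserves = +£42.5B, Δdeposits = −£24.5B.
Δrequired reserves = 7% × −£24.5B = −£1.715B.
Δexcess reserves = Δreserves − Δrequired = +£42.5B − (−£1.715B) = +£44.215 billion.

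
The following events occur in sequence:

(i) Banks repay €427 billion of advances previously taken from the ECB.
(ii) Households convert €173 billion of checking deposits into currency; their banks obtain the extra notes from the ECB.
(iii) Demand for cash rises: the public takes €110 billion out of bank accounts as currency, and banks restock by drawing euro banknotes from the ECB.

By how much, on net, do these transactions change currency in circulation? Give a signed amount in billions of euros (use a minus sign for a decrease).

ECB balance sheet:
  Assets:      Loans to banks −€427B
  Liabilities: Bank reserves −€710B, Currency in circulation +€283B
Commercial banking system:
  Assets:      Reserves at CB −€710B
  Liabilities: Checkable deposits −€283B, Borrowings from CB −€427B
So the change in currency in circulation is +€283 billion.

+€283 billion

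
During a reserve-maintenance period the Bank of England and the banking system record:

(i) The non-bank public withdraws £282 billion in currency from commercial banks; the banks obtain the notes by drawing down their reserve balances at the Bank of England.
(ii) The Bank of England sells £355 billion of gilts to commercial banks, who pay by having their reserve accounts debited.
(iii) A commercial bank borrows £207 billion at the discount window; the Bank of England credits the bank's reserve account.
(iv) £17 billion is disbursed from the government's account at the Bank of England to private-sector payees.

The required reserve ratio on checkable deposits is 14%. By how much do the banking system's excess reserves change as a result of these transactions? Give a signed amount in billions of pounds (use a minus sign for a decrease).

-£375.9 billion

Currency withdrawal £282 billion: reserves −£282B, deposits −£282B.
OMO sale (to banks) £355 billion: reserves −£355B, deposits 0.
Discount-window loan £207 billion: reserves +£207B, deposits 0.
Government spending £17 billion: reserves +£17B, deposits +£17B.
Totals: Δreserves = −£413B, Δdeposits = −£265B.
Δrequired reserves = 14% × −£265B = −£37.1B.
Δexcess reserves = Δreserves − Δrequired = −£413B − (−£37.1B) = -£375.9 billion.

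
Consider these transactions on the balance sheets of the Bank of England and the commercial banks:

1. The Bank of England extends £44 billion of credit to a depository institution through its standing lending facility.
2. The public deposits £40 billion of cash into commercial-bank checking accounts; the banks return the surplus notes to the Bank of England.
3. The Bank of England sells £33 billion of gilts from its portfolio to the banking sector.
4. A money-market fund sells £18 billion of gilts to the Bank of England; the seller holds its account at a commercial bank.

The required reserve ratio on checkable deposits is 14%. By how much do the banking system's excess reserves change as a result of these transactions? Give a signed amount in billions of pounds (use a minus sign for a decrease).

Discount-window loan £44 billion: reserves +£44B, deposits 0.
Currency deposit £40 billion: reserves +£40B, deposits +£40B.
OMO sale (to banks) £33 billion: reserves −£33B, deposits 0.
Asset purchase (from non-banks) £18 billion: reserves +£18B, deposits +£18B.
Totals: Δreserves = +£69B, Δdeposits = +£58B.
Δrequired reserves = 14% × +£58B = +£8.12B.
Δexcess reserves = Δreserves − Δrequired = +£69B − (+£8.12B) = +£60.88 billion.

+£60.88 billion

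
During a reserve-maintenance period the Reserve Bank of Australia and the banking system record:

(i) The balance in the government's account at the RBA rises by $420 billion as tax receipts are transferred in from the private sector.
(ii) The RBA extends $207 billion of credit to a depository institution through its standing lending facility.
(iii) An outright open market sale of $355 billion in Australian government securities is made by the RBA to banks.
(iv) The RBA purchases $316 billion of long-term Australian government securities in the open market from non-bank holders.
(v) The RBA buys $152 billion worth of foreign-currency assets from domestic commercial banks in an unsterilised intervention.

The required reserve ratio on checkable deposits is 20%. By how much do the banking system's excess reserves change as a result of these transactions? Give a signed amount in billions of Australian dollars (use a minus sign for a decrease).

-$79.2 billion

Government account inflow $420 billion: reserves −$420B, deposits −$420B.
Discount-window loan $207 billion: reserves +$207B, deposits 0.
OMO sale (to banks) $355 billion: reserves −$355B, deposits 0.
Asset purchase (from non-banks) $316 billion: reserves +$316B, deposits +$316B.
FX purchase $152 billion: reserves +$152B, deposits 0.
Totals: Δreserves = −$100B, Δdeposits = −$104B.
Δrequired reserves = 20% × −$104B = −$20.8B.
Δexcess reserves = Δreserves − Δrequired = −$100B − (−$20.8B) = -$79.2 billion.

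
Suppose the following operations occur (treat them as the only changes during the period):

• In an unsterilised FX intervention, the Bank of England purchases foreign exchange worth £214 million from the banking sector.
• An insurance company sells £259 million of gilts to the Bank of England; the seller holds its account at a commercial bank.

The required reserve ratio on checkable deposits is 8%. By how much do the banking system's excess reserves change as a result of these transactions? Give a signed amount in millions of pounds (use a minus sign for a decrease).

+£452.28 million

FX purchase £214 million: reserves +£214M, deposits 0.
Asset purchase (from non-banks) £259 million: reserves +£259M, deposits +£259M.
Totals: Δreserves = +£473M, Δdeposits = +£259M.
Δrequired reserves = 8% × +£259M = +£20.72M.
Δexcess reserves = Δreserves − Δrequired = +£473M − (+£20.72M) = +£452.28 million.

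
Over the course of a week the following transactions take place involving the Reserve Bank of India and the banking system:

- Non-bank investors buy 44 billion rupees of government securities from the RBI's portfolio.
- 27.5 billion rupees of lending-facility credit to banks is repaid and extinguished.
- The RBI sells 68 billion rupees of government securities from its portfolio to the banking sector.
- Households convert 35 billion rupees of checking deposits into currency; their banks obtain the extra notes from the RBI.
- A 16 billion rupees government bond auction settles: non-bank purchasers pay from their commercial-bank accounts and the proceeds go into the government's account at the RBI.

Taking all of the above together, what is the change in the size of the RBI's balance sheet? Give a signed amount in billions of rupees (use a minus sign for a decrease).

RBI balance sheet:
  Assets:      Securities −112B, Loans to banks −27.5B
  Liabilities: Bank reserves −190.5B, Currency in circulation +35B, Government deposits +16B
Change in total RBI assets = -139.5 billion.

-139.5 billion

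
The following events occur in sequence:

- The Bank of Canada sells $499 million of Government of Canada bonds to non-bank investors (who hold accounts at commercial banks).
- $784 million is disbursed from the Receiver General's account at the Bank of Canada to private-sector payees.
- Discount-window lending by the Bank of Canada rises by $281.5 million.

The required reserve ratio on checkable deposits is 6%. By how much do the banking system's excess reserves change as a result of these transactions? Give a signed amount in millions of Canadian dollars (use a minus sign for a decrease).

Asset sale (to non-banks) $499 million: reserves −$499M, deposits −$499M.
Government spending $784 million: reserves +$784M, deposits +$784M.
Discount-window loan $281.5 million: reserves +$281.5M, deposits 0.
Totals: Δreserves = +$566.5M, Δdeposits = +$285M.
Δrequired reserves = 6% × +$285M = +$17.1M.
Δexcess reserves = Δreserves − Δrequired = +$566.5M − (+$17.1M) = +$549.4 million.

+$549.4 million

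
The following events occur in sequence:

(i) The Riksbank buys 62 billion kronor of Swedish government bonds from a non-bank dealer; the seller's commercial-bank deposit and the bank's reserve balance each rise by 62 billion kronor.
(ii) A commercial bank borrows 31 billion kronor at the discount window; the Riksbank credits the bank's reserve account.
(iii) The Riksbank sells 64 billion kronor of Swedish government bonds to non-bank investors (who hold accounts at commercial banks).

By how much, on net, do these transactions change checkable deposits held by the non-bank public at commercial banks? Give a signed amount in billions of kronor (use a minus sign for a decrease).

-2 billion

Asset purchase (from non-banks) 62 billion kronor: non-bank counterparties' bank balances rise → +62B.
Discount-window loan 31 billion kronor: the counterparty is a bank, so public deposits are unchanged → 0.
Asset sale (to non-banks) 64 billion kronor: non-bank counterparties' bank balances fall → −64B.
Net: 62 + 0 − 64 = -2 billion.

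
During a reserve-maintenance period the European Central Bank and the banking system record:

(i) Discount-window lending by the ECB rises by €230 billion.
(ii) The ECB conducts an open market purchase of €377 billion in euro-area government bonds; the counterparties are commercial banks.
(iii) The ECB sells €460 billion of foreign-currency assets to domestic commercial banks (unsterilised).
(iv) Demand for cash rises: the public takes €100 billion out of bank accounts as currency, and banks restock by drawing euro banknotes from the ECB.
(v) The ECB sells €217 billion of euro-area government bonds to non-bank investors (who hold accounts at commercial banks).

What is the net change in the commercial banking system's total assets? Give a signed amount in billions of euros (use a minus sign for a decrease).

-€87 billion

Discount-window loan €230 billion: bank balance sheets expand → +€230B.
OMO purchase (from banks) €377 billion: just an asset swap on bank balance sheets → 0.
FX sale €460 billion: just an asset swap on bank balance sheets → 0.
Currency withdrawal €100 billion: bank balance sheets shrink → −€100B.
Asset sale (to non-banks) €217 billion: bank balance sheets shrink → −€217B.
Net: 230 + 0 + 0 − 100 − 217 = -€87 billion.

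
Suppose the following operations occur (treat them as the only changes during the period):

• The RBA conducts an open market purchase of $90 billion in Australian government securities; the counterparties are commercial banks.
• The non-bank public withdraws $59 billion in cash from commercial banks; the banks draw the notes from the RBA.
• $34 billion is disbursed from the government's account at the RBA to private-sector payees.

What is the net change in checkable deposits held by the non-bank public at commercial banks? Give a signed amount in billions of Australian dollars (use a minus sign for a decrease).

-$25 billion

OMO purchase (from banks) $90 billion: the counterparty is a bank, so public deposits are unchanged → 0.
Currency withdrawal $59 billion: non-bank counterparties' bank balances fall → −$59B.
Government spending $34 billion: non-bank counterparties' bank balances rise → +$34B.
Net: 0 − 59 + 34 = -$25 billion.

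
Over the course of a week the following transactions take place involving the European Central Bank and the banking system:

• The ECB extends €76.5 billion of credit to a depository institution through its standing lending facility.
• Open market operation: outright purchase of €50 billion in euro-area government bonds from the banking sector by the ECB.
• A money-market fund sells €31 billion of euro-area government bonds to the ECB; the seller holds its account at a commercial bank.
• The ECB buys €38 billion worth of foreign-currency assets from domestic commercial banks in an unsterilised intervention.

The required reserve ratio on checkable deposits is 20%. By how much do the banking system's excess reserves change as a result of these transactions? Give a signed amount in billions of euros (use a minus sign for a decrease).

Discount-window loan €76.5 billion: reserves +€76.5B, deposits 0.
OMO purchase (from banks) €50 billion: reserves +€50B, deposits 0.
Asset purchase (from non-banks) €31 billion: reserves +€31B, deposits +€31B.
FX purchase €38 billion: reserves +€38B, deposits 0.
Totals: Δreserves = +€195.5B, Δdeposits = +€31B.
Δrequired reserves = 20% × +€31B = +€6.2B.
Δexcess reserves = Δreserves − Δrequired = +€195.5B − (+€6.2B) = +€189.3 billion.

+€189.3 billion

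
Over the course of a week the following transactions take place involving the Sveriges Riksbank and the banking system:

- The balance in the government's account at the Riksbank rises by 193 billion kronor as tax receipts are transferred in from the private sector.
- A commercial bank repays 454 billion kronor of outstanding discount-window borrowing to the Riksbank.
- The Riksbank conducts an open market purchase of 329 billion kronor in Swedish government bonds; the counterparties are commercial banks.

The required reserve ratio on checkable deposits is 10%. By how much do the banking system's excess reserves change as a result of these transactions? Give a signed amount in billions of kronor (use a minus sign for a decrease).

-298.7 billion

Government account inflow 193 billion kronor: reserves −193B, deposits −193B.
Discount-window repayment 454 billion kronor: reserves −454B, deposits 0.
OMO purchase (from banks) 329 billion kronor: reserves +329B, deposits 0.
Totals: Δreserves = −318B, Δdeposits = −193B.
Δrequired reserves = 10% × −193B = −19.3B.
Δexcess reserves = Δreserves − Δrequired = −318B − (−19.3B) = -298.7 billion.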